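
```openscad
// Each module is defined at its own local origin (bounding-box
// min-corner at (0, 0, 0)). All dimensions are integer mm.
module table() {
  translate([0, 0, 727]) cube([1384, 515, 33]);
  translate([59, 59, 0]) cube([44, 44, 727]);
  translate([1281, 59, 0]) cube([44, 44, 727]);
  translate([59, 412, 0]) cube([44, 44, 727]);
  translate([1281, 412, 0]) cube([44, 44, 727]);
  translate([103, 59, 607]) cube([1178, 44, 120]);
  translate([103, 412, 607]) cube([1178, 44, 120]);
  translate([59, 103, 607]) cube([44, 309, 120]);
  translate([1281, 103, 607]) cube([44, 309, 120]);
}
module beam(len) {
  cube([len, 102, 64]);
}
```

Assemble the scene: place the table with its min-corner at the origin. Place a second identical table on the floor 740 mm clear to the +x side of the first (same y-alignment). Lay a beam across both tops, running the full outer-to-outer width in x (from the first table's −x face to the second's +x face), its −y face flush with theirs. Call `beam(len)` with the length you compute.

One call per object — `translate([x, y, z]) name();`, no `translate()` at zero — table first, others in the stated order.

table();
translate([2124, 0, 0]) table();
translate([0, 0, 760]) beam(3508);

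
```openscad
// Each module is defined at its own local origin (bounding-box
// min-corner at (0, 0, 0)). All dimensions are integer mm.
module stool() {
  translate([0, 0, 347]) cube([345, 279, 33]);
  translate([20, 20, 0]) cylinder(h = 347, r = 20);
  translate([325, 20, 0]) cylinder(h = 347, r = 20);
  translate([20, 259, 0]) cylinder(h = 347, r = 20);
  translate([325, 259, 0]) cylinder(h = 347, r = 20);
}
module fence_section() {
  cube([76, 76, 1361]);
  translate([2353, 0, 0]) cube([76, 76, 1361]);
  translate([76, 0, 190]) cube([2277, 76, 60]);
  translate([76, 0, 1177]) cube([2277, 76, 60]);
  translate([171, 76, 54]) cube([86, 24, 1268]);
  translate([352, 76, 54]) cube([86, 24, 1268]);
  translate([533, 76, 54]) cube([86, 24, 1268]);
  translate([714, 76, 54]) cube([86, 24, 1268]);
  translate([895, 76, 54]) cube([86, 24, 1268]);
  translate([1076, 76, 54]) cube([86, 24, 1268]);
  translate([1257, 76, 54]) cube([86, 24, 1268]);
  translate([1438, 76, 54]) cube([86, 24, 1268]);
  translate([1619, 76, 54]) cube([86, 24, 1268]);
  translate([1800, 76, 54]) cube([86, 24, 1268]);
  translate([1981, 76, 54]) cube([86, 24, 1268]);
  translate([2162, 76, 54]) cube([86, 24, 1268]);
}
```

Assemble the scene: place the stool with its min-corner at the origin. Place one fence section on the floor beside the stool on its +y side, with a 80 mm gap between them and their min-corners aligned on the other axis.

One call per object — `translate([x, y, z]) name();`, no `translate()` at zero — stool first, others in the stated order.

stool();
translate([0, 359, 0]) fence_section();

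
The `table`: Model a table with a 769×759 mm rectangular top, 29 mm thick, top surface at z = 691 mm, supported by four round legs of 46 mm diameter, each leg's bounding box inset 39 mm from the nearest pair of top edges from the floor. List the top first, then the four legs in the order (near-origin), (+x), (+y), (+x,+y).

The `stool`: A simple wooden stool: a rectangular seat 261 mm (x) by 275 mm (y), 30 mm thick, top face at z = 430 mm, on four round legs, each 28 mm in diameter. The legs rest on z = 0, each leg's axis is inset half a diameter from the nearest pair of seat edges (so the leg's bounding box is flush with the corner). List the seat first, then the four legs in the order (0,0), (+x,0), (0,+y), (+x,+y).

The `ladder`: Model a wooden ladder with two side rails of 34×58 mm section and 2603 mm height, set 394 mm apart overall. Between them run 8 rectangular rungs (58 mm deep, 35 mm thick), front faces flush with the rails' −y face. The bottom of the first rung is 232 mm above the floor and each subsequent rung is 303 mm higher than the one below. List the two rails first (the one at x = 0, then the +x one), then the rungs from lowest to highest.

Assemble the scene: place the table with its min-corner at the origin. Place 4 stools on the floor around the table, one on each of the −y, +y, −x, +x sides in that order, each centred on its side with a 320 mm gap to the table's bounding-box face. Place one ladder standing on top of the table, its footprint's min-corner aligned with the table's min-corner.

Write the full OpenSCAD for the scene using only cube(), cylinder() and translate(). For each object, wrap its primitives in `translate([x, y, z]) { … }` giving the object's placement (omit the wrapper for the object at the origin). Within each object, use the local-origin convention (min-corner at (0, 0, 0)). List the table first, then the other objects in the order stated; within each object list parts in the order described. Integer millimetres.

translate([0, 0, 662]) cube([769, 759, 29]);
translate([62, 62, 0]) cylinder(h = 662, r = 23);
translate([707, 62, 0]) cylinder(h = 662, r = 23);
translate([62, 697, 0]) cylinder(h = 662, r = 23);
translate([707, 697, 0]) cylinder(h = 662, r = 23);
translate([254, -595, 0]) {
  translate([0, 0, 400]) cube([261, 275, 30]);
  translate([14, 14, 0]) cylinder(h = 400, r = 14);
  translate([247, 14, 0]) cylinder(h = 400, r = 14);
  translate([14, 261, 0]) cylinder(h = 400, r = 14);
  translate([247, 261, 0]) cylinder(h = 400, r = 14);
}
translate([254, 1079, 0]) {
  translate([0, 0, 400]) cube([261, 275, 30]);
  translate([14, 14, 0]) cylinder(h = 400, r = 14);
  translate([247, 14, 0]) cylinder(h = 400, r = 14);
  translate([14, 261, 0]) cylinder(h = 400, r = 14);
  translate([247, 261, 0]) cylinder(h = 400, r = 14);
}
translate([-581, 242, 0]) {
  translate([0, 0, 400]) cube([261, 275, 30]);
  translate([14, 14, 0]) cylinder(h = 400, r = 14);
  translate([247, 14, 0]) cylinder(h = 400, r = 14);
  translate([14, 261, 0]) cylinder(h = 400, r = 14);
  translate([247, 261, 0]) cylinder(h = 400, r = 14);
}
translate([1089, 242, 0]) {
  translate([0, 0, 400]) cube([261, 275, 30]);
  translate([14, 14, 0]) cylinder(h = 400, r = 14);
  translate([247, 14, 0]) cylinder(h = 400, r = 14);
  translate([14, 261, 0]) cylinder(h = 400, r = 14);
  translate([247, 261, 0]) cylinder(h = 400, r = 14);
}
translate([0, 0, 691]) {
  cube([34, 58, 2603]);
  translate([360, 0, 0]) cube([34, 58, 2603]);
  translate([34, 0, 232]) cube([326, 58, 35]);
  translate([34, 0, 535]) cube([326, 58, 35]);
  translate([34, 0, 838]) cube([326, 58, 35]);
  translate([34, 0, 1141]) cube([326, 58, 35]);
  translate([34, 0, 1444]) cube([326, 58, 35]);
  translate([34, 0, 1747]) cube([326, 58, 35]);
  translate([34, 0, 2050]) cube([326, 58, 35]);
  translate([34, 0, 2353]) cube([326, 58, 35]);
}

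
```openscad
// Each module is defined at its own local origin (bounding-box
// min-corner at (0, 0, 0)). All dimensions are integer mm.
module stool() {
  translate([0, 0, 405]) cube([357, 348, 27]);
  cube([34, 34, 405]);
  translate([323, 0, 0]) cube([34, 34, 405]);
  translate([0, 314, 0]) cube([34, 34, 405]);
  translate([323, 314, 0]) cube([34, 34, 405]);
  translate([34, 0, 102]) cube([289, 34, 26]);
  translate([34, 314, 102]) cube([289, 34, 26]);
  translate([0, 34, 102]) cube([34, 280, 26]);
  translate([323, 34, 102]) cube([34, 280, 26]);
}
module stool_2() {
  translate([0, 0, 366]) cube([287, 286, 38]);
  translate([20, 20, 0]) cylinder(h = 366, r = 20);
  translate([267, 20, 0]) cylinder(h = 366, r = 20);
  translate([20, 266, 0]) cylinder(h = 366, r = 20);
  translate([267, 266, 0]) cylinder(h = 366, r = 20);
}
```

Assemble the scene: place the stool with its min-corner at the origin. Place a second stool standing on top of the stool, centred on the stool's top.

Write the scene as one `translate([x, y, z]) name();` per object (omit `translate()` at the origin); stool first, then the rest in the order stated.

stool();
translate([35, 31, 432]) stool_2();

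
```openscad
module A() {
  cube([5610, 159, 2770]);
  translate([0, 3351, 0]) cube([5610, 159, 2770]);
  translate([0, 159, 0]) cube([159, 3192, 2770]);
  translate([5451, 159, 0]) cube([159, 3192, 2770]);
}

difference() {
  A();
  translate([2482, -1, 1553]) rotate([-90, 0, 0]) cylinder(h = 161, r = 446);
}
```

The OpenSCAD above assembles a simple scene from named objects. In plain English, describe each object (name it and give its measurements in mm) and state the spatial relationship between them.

A is a box-shaped house frame (walls only): outside footprint 5610×3510 mm, wall height 2770 mm, wall thickness 159 mm. The two y-facing walls run the full x-width; the two x-facing walls fit between the inner faces of the y-facing walls.

The house frame has a circular hole of radius 446 mm through its front wall, centred at (x = 2482, z = 1553).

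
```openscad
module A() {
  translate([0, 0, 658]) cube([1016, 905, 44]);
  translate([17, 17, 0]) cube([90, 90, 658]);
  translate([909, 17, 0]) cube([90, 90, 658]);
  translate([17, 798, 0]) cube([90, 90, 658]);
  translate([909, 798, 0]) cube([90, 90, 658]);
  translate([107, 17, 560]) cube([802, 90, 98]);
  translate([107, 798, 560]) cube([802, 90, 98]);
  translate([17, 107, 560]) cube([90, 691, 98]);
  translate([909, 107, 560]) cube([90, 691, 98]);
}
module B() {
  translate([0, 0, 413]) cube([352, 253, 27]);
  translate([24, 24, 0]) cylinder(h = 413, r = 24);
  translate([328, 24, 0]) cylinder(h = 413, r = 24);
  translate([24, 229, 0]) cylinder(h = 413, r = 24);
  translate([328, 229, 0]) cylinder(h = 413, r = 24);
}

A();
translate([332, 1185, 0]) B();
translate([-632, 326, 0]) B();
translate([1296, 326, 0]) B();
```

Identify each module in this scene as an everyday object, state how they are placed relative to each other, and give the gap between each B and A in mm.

A is a table. B is a stool. Three stools sit around the table at the +y, −x, +x sides. The gap between each stool and the table is 280 mm.

Each stool's nearest face is 280 mm from the table's bounding box.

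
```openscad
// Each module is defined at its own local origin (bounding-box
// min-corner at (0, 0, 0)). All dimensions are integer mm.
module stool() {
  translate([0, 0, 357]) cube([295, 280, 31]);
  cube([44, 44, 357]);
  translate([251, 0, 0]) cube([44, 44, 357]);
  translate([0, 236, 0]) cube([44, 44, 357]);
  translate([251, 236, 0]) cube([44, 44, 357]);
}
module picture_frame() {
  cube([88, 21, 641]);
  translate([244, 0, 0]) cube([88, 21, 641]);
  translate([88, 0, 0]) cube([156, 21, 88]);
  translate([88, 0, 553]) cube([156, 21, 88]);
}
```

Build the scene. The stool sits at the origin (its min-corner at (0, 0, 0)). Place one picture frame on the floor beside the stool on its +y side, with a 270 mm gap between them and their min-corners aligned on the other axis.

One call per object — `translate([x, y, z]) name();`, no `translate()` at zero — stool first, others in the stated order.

stool();
translate([0, 550, 0]) picture_frame();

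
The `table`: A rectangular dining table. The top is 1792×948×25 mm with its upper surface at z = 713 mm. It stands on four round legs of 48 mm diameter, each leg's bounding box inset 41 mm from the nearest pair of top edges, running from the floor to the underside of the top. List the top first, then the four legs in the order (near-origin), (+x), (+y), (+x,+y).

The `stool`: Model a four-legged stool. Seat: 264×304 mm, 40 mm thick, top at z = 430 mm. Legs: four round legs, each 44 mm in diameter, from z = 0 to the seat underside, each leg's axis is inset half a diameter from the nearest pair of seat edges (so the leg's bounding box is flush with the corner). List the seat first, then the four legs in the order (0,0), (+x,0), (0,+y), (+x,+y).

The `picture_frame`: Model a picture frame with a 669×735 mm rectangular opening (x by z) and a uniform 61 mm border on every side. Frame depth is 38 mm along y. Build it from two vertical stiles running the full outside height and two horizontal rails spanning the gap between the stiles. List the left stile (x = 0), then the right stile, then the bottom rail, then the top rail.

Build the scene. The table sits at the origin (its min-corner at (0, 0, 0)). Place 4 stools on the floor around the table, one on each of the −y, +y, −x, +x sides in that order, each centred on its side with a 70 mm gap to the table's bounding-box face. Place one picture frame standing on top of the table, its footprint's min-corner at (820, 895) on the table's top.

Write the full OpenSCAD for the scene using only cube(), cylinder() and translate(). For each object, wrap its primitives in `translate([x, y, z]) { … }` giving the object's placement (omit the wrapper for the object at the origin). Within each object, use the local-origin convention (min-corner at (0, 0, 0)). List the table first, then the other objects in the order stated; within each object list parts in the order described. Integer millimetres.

translate([0, 0, 688]) cube([1792, 948, 25]);
translate([65, 65, 0]) cylinder(h = 688, r = 24);
translate([1727, 65, 0]) cylinder(h = 688, r = 24);
translate([65, 883, 0]) cylinder(h = 688, r = 24);
translate([1727, 883, 0]) cylinder(h = 688, r = 24);
translate([764, -374, 0]) {
  translate([0, 0, 390]) cube([264, 304, 40]);
  translate([22, 22, 0]) cylinder(h = 390, r = 22);
  translate([242, 22, 0]) cylinder(h = 390, r = 22);
  translate([22, 282, 0]) cylinder(h = 390, r = 22);
  translate([242, 282, 0]) cylinder(h = 390, r = 22);
}
translate([764, 1018, 0]) {
  translate([0, 0, 390]) cube([264, 304, 40]);
  translate([22, 22, 0]) cylinder(h = 390, r = 22);
  translate([242, 22, 0]) cylinder(h = 390, r = 22);
  translate([22, 282, 0]) cylinder(h = 390, r = 22);
  translate([242, 282, 0]) cylinder(h = 390, r = 22);
}
translate([-334, 322, 0]) {
  translate([0, 0, 390]) cube([264, 304, 40]);
  translate([22, 22, 0]) cylinder(h = 390, r = 22);
  translate([242, 22, 0]) cylinder(h = 390, r = 22);
  translate([22, 282, 0]) cylinder(h = 390, r = 22);
  translate([242, 282, 0]) cylinder(h = 390, r = 22);
}
translate([1862, 322, 0]) {
  translate([0, 0, 390]) cube([264, 304, 40]);
  translate([22, 22, 0]) cylinder(h = 390, r = 22);
  translate([242, 22, 0]) cylinder(h = 390, r = 22);
  translate([22, 282, 0]) cylinder(h = 390, r = 22);
  translate([242, 282, 0]) cylinder(h = 390, r = 22);
}
translate([820, 895, 713]) {
  cube([61, 38, 857]);
  translate([730, 0, 0]) cube([61, 38, 857]);
  translate([61, 0, 0]) cube([669, 38, 61]);
  translate([61, 0, 796]) cube([669, 38, 61]);
}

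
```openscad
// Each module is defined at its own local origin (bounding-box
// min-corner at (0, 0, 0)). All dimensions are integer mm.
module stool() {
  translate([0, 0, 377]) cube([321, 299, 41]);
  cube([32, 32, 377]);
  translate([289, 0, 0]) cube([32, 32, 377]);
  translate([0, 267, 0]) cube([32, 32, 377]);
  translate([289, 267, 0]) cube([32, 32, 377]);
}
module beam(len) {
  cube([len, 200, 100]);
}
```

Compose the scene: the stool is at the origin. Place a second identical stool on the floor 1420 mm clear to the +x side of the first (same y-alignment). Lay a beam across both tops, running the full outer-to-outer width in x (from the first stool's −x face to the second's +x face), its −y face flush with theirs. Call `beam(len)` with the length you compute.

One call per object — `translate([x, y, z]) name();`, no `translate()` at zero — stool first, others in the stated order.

stool();
translate([1741, 0, 0]) stool();
translate([0, 0, 418]) beam(2062);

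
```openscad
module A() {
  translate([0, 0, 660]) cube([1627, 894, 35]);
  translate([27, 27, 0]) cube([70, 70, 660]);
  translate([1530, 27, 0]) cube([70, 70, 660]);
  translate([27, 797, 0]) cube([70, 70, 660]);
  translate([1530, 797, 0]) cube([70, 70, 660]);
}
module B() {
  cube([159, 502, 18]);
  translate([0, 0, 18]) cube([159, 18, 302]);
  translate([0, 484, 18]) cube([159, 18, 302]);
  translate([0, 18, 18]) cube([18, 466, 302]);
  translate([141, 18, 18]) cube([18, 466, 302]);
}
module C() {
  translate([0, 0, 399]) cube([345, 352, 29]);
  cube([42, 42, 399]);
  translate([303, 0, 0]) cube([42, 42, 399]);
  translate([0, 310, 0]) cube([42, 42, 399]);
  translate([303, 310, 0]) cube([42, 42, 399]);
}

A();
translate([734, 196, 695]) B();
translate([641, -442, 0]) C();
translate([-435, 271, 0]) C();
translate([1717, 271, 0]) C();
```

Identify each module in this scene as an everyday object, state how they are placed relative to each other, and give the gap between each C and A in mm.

A is a table. B is an open box. C is a stool. The open box is on top of the table, centred. Three stools sit around the table at the −y, −x, +x sides. The gap between each stool and the table is 90 mm.

Each stool's nearest face is 90 mm from the table's bounding box.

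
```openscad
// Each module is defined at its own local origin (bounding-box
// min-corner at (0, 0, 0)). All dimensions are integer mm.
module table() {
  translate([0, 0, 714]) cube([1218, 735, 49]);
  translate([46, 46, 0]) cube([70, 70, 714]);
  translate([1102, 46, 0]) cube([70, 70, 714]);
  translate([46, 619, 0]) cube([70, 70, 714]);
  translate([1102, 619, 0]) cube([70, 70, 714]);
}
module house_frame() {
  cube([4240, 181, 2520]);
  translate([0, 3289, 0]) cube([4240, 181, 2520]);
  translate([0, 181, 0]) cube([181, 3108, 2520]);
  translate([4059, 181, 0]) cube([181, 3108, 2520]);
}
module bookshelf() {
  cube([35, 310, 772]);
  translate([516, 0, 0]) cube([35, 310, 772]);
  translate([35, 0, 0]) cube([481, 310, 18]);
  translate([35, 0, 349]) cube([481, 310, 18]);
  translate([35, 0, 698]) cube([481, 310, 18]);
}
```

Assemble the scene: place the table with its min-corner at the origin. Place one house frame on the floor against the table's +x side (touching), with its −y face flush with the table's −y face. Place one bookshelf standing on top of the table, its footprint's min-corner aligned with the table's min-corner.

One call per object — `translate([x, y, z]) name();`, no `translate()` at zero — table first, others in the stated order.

table();
translate([1218, 0, 0]) house_frame();
translate([0, 0, 763]) bookshelf();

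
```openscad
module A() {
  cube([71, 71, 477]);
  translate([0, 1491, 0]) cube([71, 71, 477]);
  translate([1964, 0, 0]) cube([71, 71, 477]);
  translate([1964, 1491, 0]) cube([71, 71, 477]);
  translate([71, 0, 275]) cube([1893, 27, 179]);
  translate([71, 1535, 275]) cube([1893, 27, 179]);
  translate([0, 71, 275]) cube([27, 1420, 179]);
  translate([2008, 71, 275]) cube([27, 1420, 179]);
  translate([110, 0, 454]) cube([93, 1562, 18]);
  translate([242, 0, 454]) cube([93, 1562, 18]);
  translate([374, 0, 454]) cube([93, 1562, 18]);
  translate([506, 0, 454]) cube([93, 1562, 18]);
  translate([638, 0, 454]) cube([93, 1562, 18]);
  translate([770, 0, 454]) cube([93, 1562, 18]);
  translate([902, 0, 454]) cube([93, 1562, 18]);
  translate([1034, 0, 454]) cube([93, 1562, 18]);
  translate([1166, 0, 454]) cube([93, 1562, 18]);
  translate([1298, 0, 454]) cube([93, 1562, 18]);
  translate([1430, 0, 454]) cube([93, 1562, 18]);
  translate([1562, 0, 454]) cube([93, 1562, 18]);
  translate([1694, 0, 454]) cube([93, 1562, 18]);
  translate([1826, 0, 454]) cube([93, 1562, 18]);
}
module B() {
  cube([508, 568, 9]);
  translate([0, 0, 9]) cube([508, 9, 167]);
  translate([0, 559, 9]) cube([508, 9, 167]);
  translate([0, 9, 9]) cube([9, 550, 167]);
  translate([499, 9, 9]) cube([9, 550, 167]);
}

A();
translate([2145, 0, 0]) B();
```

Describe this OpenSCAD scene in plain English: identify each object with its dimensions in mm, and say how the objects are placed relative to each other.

A is a bed frame 2035 mm long (x) by 1562 mm wide (y). Four 71×71 mm corner posts, 477 mm tall, at the corners of the footprint. Four rails of 27 mm thickness and 179 mm height run between adjacent posts with their undersides at z = 275 mm, their outer faces flush with the outside of the frame (the two x-running rails run between the posts' inner faces; the two y-running rails run between the posts' inner faces). 14 slats, each 93 mm wide (x) and 18 mm thick, lie across the top of the two x-running rails, running the full 1562 mm width of the frame in y; the slats are evenly spaced along x between the inner faces of the end posts with equal gaps (rounded down to the nearest mm) at the −x end and between each pair — any rounding remainder accumulates at the +x end.

B is an open storage box with external size 508×568×176 mm and wall thickness 9 mm (the base is also 9 mm thick). The base covers the whole footprint; the four walls stand on the base, with the y-facing walls full-width and the x-facing walls fitting between their inner faces.

The open box is on the floor beside the bed frame on its +x side.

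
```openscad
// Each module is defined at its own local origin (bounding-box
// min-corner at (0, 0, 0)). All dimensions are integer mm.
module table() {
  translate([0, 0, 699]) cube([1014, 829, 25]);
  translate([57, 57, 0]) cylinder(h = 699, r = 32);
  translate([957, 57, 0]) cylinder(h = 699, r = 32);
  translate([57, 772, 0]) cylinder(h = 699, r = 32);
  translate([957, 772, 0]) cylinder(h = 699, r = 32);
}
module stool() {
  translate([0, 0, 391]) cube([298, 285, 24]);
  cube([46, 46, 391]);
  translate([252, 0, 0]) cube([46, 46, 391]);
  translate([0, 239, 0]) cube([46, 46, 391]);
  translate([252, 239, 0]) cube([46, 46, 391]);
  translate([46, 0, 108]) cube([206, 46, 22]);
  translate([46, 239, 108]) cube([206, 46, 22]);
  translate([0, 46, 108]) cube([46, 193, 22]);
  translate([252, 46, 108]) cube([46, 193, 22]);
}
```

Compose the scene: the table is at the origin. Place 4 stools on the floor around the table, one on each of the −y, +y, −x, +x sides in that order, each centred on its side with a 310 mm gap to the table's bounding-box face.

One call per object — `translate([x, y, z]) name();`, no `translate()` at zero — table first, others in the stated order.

table();
translate([358, -595, 0]) stool();
translate([358, 1139, 0]) stool();
translate([-608, 272, 0]) stool();
translate([1324, 272, 0]) stool();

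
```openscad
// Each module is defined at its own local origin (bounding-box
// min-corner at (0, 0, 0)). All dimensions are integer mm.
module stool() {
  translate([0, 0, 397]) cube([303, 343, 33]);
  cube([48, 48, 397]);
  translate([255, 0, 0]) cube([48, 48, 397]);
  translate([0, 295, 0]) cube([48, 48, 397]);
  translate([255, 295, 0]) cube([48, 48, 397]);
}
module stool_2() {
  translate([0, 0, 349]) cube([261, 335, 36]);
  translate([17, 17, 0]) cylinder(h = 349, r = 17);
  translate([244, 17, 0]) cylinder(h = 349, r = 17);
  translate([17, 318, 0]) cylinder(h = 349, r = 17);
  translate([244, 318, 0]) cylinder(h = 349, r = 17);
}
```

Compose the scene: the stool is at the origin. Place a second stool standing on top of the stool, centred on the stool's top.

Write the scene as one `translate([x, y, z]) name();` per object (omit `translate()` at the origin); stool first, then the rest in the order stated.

stool();
translate([21, 4, 430]) stool_2();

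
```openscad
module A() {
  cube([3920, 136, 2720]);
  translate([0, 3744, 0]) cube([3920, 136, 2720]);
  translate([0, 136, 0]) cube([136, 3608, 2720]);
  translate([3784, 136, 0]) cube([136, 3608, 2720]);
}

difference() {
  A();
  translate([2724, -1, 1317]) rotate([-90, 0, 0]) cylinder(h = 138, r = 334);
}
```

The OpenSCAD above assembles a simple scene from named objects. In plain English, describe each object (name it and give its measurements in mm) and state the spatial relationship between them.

A is the wall frame of a small rectangular building: four walls, each 2720 mm tall and 136 mm thick, enclosing a footprint 3920 mm (x) by 3880 mm (y) outside-to-outside, with no floor or roof. The front and back walls (the −y and +y sides) span the full width; the two side walls fit between them.

The house frame has a circular hole of radius 334 mm through its front wall, centred at (x = 2724, z = 1317).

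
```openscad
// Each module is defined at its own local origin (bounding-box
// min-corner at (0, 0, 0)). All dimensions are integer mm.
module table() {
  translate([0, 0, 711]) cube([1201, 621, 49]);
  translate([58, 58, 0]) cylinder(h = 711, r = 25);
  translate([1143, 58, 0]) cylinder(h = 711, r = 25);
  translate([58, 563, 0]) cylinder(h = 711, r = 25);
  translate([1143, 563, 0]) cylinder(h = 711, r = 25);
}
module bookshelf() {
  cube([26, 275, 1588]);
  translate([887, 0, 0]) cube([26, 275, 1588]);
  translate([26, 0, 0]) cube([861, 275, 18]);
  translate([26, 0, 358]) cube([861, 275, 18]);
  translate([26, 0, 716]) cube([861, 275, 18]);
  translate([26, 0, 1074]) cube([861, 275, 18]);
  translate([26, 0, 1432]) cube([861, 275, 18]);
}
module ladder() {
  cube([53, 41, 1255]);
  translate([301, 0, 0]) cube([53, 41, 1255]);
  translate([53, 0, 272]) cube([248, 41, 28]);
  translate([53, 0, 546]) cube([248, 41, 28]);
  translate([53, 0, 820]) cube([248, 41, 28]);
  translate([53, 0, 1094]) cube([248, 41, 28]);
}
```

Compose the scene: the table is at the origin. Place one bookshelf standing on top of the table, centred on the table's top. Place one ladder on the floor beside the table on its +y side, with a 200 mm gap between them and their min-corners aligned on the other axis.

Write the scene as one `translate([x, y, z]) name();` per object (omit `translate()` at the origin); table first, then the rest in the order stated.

table();
translate([144, 173, 760]) bookshelf();
translate([0, 821, 0]) ladder();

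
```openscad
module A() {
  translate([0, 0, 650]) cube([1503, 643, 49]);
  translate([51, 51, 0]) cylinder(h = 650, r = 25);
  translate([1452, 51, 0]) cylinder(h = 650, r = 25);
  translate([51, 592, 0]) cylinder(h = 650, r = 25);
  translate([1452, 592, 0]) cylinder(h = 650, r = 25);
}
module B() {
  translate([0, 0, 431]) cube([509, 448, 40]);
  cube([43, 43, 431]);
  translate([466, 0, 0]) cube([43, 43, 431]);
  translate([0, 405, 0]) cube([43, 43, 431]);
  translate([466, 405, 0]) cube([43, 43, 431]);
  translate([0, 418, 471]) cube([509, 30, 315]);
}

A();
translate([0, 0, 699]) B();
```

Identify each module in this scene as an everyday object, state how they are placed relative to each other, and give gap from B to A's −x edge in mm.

The chair's min-x is at 0; the table's min-x is 0; gap = 0 mm.

A is a table. B is a chair. The chair is on top of the table. The gap from the chair to the table's −x edge is 0 mm.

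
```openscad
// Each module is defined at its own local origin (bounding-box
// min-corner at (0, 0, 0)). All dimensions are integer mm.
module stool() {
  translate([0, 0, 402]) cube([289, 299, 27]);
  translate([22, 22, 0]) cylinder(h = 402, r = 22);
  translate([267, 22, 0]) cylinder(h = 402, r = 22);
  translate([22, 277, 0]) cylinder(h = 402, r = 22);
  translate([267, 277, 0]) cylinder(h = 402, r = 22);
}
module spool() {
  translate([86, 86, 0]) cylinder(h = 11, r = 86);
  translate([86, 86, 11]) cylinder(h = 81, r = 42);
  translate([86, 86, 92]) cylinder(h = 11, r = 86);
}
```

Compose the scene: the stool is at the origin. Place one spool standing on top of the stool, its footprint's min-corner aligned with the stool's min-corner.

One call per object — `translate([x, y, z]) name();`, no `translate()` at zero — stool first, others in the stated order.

stool();
translate([0, 0, 429]) spool();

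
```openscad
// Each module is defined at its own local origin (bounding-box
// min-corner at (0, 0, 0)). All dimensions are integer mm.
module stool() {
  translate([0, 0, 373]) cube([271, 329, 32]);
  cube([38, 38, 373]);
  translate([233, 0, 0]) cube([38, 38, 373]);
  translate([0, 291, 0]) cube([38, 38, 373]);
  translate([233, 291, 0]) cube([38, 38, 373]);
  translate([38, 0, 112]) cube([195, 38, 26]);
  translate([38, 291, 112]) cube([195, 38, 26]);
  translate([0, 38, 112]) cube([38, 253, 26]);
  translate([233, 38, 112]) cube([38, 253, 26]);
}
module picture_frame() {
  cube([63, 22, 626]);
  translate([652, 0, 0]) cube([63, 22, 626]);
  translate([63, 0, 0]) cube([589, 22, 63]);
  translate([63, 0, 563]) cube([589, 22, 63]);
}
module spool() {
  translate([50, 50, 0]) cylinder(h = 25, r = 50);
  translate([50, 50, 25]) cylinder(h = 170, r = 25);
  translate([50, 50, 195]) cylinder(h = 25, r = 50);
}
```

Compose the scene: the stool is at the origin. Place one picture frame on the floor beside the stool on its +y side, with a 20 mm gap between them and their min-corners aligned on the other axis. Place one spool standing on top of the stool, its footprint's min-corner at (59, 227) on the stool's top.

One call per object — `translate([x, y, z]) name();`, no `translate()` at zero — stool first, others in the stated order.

stool();
translate([0, 349, 0]) picture_frame();
translate([59, 227, 405]) spool();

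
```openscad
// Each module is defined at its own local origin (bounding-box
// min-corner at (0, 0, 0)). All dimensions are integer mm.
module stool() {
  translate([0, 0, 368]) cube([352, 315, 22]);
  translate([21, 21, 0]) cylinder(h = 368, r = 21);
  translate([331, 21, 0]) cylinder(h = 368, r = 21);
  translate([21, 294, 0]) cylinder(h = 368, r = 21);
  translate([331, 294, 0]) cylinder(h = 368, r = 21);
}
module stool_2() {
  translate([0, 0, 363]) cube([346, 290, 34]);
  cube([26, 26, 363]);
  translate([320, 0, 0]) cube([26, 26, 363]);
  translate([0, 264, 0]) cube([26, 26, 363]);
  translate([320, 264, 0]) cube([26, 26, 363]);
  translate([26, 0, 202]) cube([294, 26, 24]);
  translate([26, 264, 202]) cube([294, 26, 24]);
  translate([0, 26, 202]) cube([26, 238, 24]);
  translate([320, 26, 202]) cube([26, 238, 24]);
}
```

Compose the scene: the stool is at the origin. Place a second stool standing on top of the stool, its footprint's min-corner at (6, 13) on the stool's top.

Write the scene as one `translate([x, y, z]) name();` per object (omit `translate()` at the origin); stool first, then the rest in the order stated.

stool();
translate([6, 13, 390]) stool_2();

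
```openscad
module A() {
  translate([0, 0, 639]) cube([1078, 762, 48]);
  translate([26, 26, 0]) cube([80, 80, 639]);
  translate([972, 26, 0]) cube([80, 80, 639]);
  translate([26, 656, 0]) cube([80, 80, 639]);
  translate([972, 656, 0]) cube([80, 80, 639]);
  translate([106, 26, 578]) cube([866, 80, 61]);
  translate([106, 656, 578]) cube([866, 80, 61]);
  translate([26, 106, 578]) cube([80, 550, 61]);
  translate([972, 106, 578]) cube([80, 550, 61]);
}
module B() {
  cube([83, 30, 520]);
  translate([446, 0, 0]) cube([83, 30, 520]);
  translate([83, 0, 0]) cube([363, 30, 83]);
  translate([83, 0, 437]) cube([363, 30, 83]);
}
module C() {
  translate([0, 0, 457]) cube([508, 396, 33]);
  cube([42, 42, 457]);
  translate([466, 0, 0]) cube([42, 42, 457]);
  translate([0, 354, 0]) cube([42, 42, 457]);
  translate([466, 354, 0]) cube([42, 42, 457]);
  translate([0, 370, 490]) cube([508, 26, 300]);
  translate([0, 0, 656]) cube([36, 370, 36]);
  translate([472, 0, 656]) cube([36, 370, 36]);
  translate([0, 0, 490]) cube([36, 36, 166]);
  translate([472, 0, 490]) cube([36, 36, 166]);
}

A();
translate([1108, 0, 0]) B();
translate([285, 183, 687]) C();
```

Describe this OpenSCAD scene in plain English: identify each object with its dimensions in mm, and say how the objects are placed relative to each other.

A is a table: top 1078 mm (x) × 762 mm (y), 48 mm thick, upper face at z = 687 mm, on four 80×80 mm square legs, each inset 26 mm from the nearest pair of top edges, running from z = 0 to the bottom of the top. Four apron rails, 80 mm thick and 61 mm tall, run between adjacent legs with their top edges flush with the underside of the top and their outer faces flush with the legs' outer faces.

B is a picture frame with a 363×354 mm rectangular opening (x by z) and a uniform 83 mm border on every side. Frame depth is 30 mm along y. It is built from two vertical stiles running the full outside height and two horizontal rails spanning the gap between the stiles.

C is a chair: 508×396 mm seat, 33 mm thick, top at z = 490 mm, on four 42 mm square corner legs flush with the seat edges. A 26 mm thick backrest slab spans the full seat width, extending 300 mm above the seat top, its back face flush with the seat's +y edge. Two armrests of 36×36 mm section run along each side from the seat's front edge to the front of the backrest, top faces 202 mm above the seat top and outer faces flush with the seat's x-edges; a 36×36 mm post under the front of each armrest stands on the seat at the front corner.

The picture frame is on the floor beside the table on its +x side. The chair is on top of the table, centred.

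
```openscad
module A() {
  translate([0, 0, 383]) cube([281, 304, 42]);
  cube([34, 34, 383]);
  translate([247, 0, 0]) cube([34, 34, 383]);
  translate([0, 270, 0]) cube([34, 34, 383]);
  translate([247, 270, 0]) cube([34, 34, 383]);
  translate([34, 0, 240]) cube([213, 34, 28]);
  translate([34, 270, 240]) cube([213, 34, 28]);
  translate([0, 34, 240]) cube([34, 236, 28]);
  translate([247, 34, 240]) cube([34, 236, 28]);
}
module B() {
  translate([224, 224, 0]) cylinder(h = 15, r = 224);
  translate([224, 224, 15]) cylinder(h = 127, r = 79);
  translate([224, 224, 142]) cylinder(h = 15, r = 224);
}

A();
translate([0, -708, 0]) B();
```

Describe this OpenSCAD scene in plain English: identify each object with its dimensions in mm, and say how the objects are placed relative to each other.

A is a four-legged stool. The seat is 281×304 mm, 42 mm thick, top at z = 425 mm. It stands on four square legs, each 34×34 mm in cross-section, from z = 0 to the seat underside, each flush with a corner of the seat. Four stretchers, 34 mm wide and 28 mm tall, connect adjacent legs with their undersides at z = 240 mm, each running between the inner faces of the legs it joins and aligned with the legs' outer faces on the other axis.

B is a spool: two coaxial disc flanges of radius 224 mm and thickness 15 mm, joined by a core cylinder of radius 79 mm and height 127 mm. The lower flange rests on z = 0 and the three cylinders share a vertical axis.

The spool is on the floor beside the stool on its −y side.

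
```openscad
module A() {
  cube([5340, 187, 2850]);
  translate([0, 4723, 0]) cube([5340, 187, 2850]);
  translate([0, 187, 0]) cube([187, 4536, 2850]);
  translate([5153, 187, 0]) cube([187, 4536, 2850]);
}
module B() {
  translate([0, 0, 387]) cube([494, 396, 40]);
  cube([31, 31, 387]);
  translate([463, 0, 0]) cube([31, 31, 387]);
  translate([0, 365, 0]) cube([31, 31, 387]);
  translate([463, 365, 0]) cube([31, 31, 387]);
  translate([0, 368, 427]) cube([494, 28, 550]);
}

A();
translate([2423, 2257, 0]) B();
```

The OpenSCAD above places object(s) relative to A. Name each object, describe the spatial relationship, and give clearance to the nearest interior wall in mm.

Clearances: x = 2236, y = 2070; minimum 2070 mm.

A is a house frame. B is a chair. The chair sits inside the house frame, centred. The clearance to the nearest interior wall is 2070 mm.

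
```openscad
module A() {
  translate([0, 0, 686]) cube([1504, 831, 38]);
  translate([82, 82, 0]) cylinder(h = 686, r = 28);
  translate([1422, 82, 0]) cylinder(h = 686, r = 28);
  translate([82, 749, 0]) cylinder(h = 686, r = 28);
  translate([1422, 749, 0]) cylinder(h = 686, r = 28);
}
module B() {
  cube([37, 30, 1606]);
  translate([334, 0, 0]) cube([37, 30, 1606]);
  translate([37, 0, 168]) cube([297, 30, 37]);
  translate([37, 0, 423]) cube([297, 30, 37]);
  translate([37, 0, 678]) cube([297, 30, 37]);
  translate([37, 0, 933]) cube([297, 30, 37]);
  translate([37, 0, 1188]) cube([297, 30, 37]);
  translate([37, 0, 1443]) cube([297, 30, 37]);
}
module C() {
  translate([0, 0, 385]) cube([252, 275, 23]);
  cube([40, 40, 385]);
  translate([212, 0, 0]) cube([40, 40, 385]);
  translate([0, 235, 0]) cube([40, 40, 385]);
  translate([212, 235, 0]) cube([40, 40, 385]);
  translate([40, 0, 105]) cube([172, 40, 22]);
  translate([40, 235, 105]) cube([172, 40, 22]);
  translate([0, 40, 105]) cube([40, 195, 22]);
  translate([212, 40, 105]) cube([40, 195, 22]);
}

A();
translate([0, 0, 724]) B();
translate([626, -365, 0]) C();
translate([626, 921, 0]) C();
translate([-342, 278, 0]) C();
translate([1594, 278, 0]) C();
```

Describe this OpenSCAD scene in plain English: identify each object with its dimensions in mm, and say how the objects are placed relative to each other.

A is a table with a 1504×831 mm rectangular top, 38 mm thick, top surface at z = 724 mm, supported by four round legs of 56 mm diameter, each leg's bounding box inset 54 mm from the nearest pair of top edges, running from the floor.

B is a straight ladder. Two 37×30 mm vertical rails, 1606 mm tall, stand 371 mm apart (outside-to-outside) with their front faces coplanar on the −y side. 6 rungs, each 30 mm deep and 37 mm tall, span between the inner faces of the rails, front faces flush with the rails. The lowest rung's underside is at z = 168 mm and rungs are spaced 255 mm apart (underside to underside).

C is a four-legged stool. The seat is a 252×275×23 mm slab whose top surface is at z = 408 mm; four square legs, each 40×40 mm in cross-section, run from the floor (z = 0) to the underside of the seat, each flush with a corner of the seat. Four stretchers, 40 mm wide and 22 mm tall, connect adjacent legs with their undersides at z = 105 mm, each running between the inner faces of the legs it joins and aligned with the legs' outer faces on the other axis.

The ladder is on top of the table. Four stools sit around the table at the −y, +y, −x, +x sides.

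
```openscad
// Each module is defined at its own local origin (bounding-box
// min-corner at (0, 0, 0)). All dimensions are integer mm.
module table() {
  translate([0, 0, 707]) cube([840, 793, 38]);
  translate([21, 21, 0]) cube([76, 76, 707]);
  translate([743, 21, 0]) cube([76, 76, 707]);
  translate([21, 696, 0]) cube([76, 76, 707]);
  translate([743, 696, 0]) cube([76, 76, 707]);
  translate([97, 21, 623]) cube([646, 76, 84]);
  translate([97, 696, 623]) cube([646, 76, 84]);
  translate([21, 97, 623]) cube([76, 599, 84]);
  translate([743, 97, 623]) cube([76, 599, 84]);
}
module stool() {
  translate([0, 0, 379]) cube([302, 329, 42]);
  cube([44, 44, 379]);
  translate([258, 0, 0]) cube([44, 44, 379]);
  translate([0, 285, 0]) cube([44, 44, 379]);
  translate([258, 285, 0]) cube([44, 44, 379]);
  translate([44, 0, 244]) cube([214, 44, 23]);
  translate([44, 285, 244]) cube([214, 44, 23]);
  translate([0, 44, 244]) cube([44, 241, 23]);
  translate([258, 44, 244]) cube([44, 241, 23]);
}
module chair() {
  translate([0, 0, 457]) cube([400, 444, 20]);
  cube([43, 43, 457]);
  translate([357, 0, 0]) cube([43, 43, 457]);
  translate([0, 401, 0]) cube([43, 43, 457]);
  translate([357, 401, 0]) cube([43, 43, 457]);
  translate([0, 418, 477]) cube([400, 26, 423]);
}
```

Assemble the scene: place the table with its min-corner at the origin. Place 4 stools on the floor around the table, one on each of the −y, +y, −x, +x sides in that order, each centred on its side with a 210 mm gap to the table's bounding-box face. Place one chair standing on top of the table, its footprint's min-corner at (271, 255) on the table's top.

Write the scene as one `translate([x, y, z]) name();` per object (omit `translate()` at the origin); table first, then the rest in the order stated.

table();
translate([269, -539, 0]) stool();
translate([269, 1003, 0]) stool();
translate([-512, 232, 0]) stool();
translate([1050, 232, 0]) stool();
translate([271, 255, 745]) chair();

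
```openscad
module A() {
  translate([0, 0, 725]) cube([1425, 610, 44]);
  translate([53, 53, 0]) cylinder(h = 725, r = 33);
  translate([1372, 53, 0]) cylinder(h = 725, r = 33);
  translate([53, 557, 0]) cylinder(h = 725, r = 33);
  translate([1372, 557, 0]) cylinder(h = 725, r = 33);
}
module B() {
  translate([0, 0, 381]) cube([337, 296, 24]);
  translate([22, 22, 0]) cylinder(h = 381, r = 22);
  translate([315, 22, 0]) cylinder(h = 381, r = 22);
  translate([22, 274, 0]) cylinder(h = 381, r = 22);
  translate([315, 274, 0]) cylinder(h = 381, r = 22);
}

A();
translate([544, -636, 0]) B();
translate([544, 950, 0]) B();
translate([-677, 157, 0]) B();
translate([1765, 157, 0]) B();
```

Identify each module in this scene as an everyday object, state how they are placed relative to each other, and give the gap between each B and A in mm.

Each stool's nearest face is 340 mm from the table's bounding box.

A is a table. B is a stool. Four stools sit around the table at the −y, +y, −x, +x sides. The gap between each stool and the table is 340 mm.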